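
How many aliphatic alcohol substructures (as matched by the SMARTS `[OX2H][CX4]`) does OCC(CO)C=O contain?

[OX2H][CX4] is the SMARTS for an aliphatic alcohol: a hydroxyl oxygen bound to an sp3 (X4) carbon.
The molecule carries 2 separate instances of a hydroxyl group (-OH) meeting every constraint; each maps to a distinct set of atoms, giving 2 matches.

2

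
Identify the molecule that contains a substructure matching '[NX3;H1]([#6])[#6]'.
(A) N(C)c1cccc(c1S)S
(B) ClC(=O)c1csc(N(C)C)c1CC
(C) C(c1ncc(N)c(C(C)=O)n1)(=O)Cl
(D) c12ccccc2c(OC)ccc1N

A

[NX3;H1]([#6])[#6] describes a trivalent nitrogen with one H, bonded to two carbons (a secondary amine).
(A) contains an N-methylamino group (-NHCH3), which satisfies every atom and bond constraint.
(B) has a dimethylamino group (-N(CH3)2) but the nitrogen has H0, not H1.
(C) has a primary amino group (-NH2) but the nitrogen has H2 and only one carbon neighbour.
(D) has a primary amino group (-NH2) but the nitrogen has H2 and only one carbon neighbour.
So the answer is (A).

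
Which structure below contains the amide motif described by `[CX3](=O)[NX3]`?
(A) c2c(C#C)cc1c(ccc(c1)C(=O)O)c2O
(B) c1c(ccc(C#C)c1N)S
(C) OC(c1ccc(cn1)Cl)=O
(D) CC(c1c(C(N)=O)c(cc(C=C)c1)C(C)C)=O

[CX3](=O)[NX3] describes a carbonyl carbon bonded to a trivalent nitrogen (an amide).
(A) has a carboxylic acid group (-C(=O)OH) but the carbonyl is bonded to O, not to an NX3 nitrogen.
(B) has a primary amino group (-NH2) but the -NH2 is not attached to a carbonyl carbon.
(C) has a carboxylic acid group (-C(=O)OH) but the carbonyl is bonded to O, not to an NX3 nitrogen.
(D) contains a primary amide (-C(=O)NH2), which satisfies every atom and bond constraint.
So the answer is (D).

D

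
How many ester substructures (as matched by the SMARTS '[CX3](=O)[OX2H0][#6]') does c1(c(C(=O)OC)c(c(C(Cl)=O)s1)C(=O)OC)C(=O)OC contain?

[CX3](=O)[OX2H0][#6] is the SMARTS for an ester: a carbonyl carbon bonded to an oxygen that is itself bonded to carbon (no H on that O).
The molecule carries 3 separate instances of a methyl-ester group (-C(=O)OCH3) meeting every constraint; each maps to a distinct set of atoms, giving 3 matches.

3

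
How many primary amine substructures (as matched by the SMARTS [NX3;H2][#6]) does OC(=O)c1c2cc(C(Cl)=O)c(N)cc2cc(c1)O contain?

1

[NX3;H2][#6] is the SMARTS for a primary amine: a trivalent nitrogen with two H attached to carbon.
Exactly one fragment in the molecule meets all constraints, giving 1 match.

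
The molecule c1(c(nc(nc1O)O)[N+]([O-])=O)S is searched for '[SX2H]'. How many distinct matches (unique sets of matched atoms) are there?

1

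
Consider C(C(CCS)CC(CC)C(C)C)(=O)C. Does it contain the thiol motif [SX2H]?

The pattern [SX2H] describes an aliphatic sulfur with two connections, one being H — a thiol.
The molecule carries a thiol (-SH), whose atoms satisfy every constraint of the query, so the pattern matches.

Yes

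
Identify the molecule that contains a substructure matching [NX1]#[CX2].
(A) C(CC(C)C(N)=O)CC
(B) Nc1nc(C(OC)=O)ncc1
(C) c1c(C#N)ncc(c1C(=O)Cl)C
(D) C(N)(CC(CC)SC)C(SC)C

C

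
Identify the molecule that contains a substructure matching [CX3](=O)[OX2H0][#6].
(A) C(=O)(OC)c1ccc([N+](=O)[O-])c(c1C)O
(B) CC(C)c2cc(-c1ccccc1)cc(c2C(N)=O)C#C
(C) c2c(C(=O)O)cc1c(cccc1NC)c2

A

[CX3](=O)[OX2H0][#6] describes a carbonyl carbon bonded to an oxygen that is itself bonded to carbon (no H on that O) (an ester).
(A) contains a methyl-ester group (-C(=O)OCH3), which satisfies every atom and bond constraint.
(B) has a primary amide (-C(=O)NH2) but the carbonyl is bonded to N, not to an O-C linkage.
(C) has a carboxylic acid group (-C(=O)OH) but the singly-bonded O carries H (OX2H1, not H0).
So the answer is (A).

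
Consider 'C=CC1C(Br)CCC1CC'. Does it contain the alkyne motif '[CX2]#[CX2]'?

The pattern [CX2]#[CX2] describes a carbon-carbon triple bond — an alkyne.
The closest candidate here is a vinyl group (-CH=CH2), but the C=C is a double bond; both carbons are CX3, not CX2. No other fragment satisfies the full query, so there is no match.

No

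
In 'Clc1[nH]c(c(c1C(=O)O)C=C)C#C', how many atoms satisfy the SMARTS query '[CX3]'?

3

Check the 13 heavy atoms by environment: 1× n (aromatic, X3) → no; 4× c (aromatic, X3) → no; 2× C (X2) → no; 3× C (X3) → match; 1× Cl (X1) → no; 1× O (X1) → no; 1× O (X2) → no.
That gives 3 matching atoms.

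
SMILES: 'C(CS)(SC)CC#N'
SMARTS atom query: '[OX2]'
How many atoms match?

Check the 8 heavy atoms by environment: 4× C (X4) → no; 1× C (X2) → no; 1× N (X1) → no; 2× S (X2) → no.
No environment satisfies the query, so 0 matching atoms.

0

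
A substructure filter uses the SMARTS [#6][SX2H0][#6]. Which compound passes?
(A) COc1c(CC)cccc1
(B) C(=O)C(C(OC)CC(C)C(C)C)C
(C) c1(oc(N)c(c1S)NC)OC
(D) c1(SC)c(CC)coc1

[#6][SX2H0][#6] describes an aliphatic sulfur bridging two carbons with no H on the sulfur (a thioether).
(A) has a methoxy ether (-OCH3) but the bridging atom is O, not S.
(B) has a methoxy ether (-OCH3) but the bridging atom is O, not S.
(C) has a methoxy ether (-OCH3) but the bridging atom is O, not S.
(D) contains a methylthio ether (-SCH3), which satisfies every atom and bond constraint.
So the answer is (D).

D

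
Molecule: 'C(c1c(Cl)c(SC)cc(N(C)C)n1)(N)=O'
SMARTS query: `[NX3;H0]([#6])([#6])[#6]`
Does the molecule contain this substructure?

The pattern [NX3;H0]([#6])([#6])[#6] describes a trivalent nitrogen with no H, bonded to three carbons — a tertiary amine.
The molecule carries a dimethylamino group (-N(CH3)2), whose atoms satisfy every constraint of the query, so the pattern matches.

Yes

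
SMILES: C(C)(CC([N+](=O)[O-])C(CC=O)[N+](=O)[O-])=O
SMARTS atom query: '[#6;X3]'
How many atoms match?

2

Check the 15 heavy atoms by environment: 5× C (X4) → no; 2× N (charge +1, X3) → no; 2× O (charge -1, X1) → no; 4× O (X1) → no; 2× C (X3) → match.
That gives 2 matching atoms.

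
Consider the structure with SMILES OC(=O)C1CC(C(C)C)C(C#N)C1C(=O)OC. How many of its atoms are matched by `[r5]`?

5

The query [r5] means: r5 matches atoms in a five-membered ring.
Check the 17 heavy atoms by environment: 5× C (in 5-ring) → match; 7× C (acyclic) → no; 4× O (acyclic) → no; 1× N (acyclic) → no.
That gives 5 matching atoms.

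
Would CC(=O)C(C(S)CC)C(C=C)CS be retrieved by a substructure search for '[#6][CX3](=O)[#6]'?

The pattern [#6][CX3](=O)[#6] describes a carbonyl carbon (no H) flanked by two carbons — a ketone.
The molecule carries an acetyl/ketone group (-C(=O)CH3), whose atoms satisfy every constraint of the query, so the pattern matches.

Yes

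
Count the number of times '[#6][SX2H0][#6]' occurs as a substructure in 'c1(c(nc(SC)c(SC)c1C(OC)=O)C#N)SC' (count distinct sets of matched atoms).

[#6][SX2H0][#6] is the SMARTS for a thioether: an aliphatic sulfur bridging two carbons with no H on the sulfur.
The molecule carries 3 separate instances of a methylthio ether (-SCH3) meeting every constraint; each maps to a distinct set of atoms, giving 3 matches.

3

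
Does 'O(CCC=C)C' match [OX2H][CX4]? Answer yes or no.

The pattern [OX2H][CX4] describes a hydroxyl oxygen bound to an sp3 (X4) carbon — an aliphatic alcohol.
The closest candidate here is a methoxy ether (-OCH3), but the oxygen has H0 (ether), not H1. No other fragment satisfies the full query, so there is no match.

No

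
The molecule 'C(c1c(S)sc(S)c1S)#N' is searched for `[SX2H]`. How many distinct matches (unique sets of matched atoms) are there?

3

[SX2H] is the SMARTS for a thiol: an aliphatic sulfur with two connections, one being H.
The molecule carries 3 separate instances of a thiol (-SH) meeting every constraint; each maps to a distinct set of atoms, giving 3 matches.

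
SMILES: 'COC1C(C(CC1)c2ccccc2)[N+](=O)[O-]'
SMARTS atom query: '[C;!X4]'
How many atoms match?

The query [C;!X4] means: aliphatic carbon that does not have four total connections.
Check the 16 heavy atoms by environment: 6× C (X4) → no; 6× c (aromatic, X3) → no; 1× N (charge +1, X3) → no; 1× O (charge -1, X1) → no; 1× O (X1) → no; 1× O (X2) → no.
No environment satisfies the query, so 0 matching atoms.

0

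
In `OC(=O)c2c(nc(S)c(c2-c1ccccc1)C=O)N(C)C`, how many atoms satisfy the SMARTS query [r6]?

12

The query [r6] means: r6 matches atoms in a six-membered ring.
Check the 21 heavy atoms by environment: 1× n (aromatic, in 6-ring) → match; 11× c (aromatic, in 6-ring) → match; 4× C (acyclic) → no; 3× O (acyclic) → no; 1× N (acyclic) → no; 1× S (acyclic) → no.
Summing the matching environments: 1 + 11 = 12 matching atoms.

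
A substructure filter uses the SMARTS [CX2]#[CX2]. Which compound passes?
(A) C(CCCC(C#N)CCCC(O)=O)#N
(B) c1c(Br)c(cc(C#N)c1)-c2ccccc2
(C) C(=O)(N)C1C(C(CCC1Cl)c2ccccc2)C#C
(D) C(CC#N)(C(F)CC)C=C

[CX2]#[CX2] describes a carbon-carbon triple bond (an alkyne).
(A) has a nitrile (-C#N) but the triple bond is C#N, not C#C.
(B) has a nitrile (-C#N) but the triple bond is C#N, not C#C.
(C) contains an ethynyl group (-C#CH), which satisfies every atom and bond constraint.
(D) has a nitrile (-C#N) but the triple bond is C#N, not C#C.
So the answer is (C).

C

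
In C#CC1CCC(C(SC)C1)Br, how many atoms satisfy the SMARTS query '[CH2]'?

3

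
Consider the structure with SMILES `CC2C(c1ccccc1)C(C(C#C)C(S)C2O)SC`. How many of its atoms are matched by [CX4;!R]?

Check the 19 heavy atoms by environment: 6× C (X4, in 6-ring) → no; 2× S (X2, acyclic) → no; 6× c (aromatic, X3, in 6-ring) → no; 1× O (X2, acyclic) → no; 2× C (X2, acyclic) → no; 2× C (X4, acyclic) → match.
That gives 2 matching atoms.

2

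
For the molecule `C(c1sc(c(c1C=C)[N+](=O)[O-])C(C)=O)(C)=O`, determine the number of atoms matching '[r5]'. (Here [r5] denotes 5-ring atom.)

5

The query [r5] means: r5 matches atoms in a five-membered ring.
Check the 16 heavy atoms by environment: 1× s (aromatic, in 5-ring) → match; 4× c (aromatic, in 5-ring) → match; 6× C (acyclic) → no; 3× O (acyclic) → no; 1× N (charge +1, acyclic) → no; 1× O (charge -1, acyclic) → no.
Summing the matching environments: 1 + 4 = 5 matching atoms.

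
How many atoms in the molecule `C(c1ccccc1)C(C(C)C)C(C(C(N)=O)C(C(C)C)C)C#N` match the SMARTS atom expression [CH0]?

The query [CH0] means: aliphatic carbon with no attached hydrogen.
Check the 23 heavy atoms by environment: 1× C (H2) → no; 6× C (H1) → no; 5× C (H3) → no; 2× C (H0) → match; 1× O (H0) → no; 1× N (H2) → no; 1× c (aromatic, H0) → no; 5× c (aromatic, H1) → no; 1× N (H0) → no.
That gives 2 matching atoms.

2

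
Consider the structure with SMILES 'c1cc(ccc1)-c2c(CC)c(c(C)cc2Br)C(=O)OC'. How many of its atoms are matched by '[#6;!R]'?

Check the 20 heavy atoms by environment: 12× c (aromatic, in 6-ring) → no; 5× C (acyclic) → match; 2× O (acyclic) → no; 1× Br (acyclic) → no.
That gives 5 matching atoms.

5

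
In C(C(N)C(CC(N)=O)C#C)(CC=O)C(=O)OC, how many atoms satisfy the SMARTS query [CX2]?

The query [CX2] means: C with X2: aliphatic carbon with exactly 2 total connections.
Check the 17 heavy atoms by environment: 6× C (X4) → no; 2× N (X3) → no; 3× C (X3) → no; 3× O (X1) → no; 1× O (X2) → no; 2× C (X2) → match.
That gives 2 matching atoms.

2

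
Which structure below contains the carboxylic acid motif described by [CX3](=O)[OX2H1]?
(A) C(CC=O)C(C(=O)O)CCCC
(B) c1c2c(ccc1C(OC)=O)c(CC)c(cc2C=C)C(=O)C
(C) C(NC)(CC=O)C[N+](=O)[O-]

A

[CX3](=O)[OX2H1] describes an sp2 carbon double-bonded to O and single-bonded to an -OH oxygen (a carboxylic acid).
(A) contains a carboxylic acid group (-C(=O)OH), which satisfies every atom and bond constraint.
(B) has a methyl-ester group (-C(=O)OCH3) but the singly-bonded O has no H (OX2H0, not OX2H1).
(C) has an aldehyde (-CHO) but there is no singly-bonded oxygen on the carbonyl carbon.
So the answer is (A).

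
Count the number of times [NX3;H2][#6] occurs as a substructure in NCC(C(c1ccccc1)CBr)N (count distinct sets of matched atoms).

[NX3;H2][#6] is the SMARTS for a primary amine: a trivalent nitrogen with two H attached to carbon.
The molecule carries 2 separate instances of a primary amino group (-NH2) meeting every constraint; each maps to a distinct set of atoms, giving 2 matches.

2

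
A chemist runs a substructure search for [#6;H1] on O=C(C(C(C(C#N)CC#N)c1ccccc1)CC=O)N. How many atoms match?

9

The query [#6;H1] means: any carbon bearing exactly one hydrogen.
Check the 20 heavy atoms by environment: 2× C (H2) → no; 4× C (H1) → match; 3× C (H0) → no; 2× N (H0) → no; 1× c (aromatic, H0) → no; 5× c (aromatic, H1) → match; 2× O (H0) → no; 1× N (H2) → no.
Summing the matching environments: 4 + 5 = 9 matching atoms.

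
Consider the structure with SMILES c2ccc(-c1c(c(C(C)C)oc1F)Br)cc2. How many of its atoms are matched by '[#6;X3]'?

10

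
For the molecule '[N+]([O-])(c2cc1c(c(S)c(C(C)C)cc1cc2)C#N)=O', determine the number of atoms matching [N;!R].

2

The query [N;!R] means: aliphatic nitrogen not in a ring.
Check the 19 heavy atoms by environment: 10× c (aromatic, in 6-ring) → no; 1× N (charge +1, acyclic) → match; 1× O (charge -1, acyclic) → no; 1× O (acyclic) → no; 4× C (acyclic) → no; 1× S (acyclic) → no; 1× N (acyclic) → match.
Summing the matching environments: 1 + 1 = 2 matching atoms.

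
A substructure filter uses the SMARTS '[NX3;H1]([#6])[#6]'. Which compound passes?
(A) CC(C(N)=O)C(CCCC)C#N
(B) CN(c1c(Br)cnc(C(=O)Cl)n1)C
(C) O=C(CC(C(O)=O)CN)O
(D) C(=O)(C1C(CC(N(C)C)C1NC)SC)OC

[NX3;H1]([#6])[#6] describes a trivalent nitrogen with one H, bonded to two carbons (a secondary amine).
(A) has a primary amide (-C(=O)NH2) but the -C(=O)NH2 nitrogen has H2, not H1.
(B) has a dimethylamino group (-N(CH3)2) but the nitrogen has H0, not H1.
(C) has a primary amino group (-NH2) but the nitrogen has H2 and only one carbon neighbour.
(D) contains an N-methylamino group (-NHCH3), which satisfies every atom and bond constraint.
So the answer is (D).

D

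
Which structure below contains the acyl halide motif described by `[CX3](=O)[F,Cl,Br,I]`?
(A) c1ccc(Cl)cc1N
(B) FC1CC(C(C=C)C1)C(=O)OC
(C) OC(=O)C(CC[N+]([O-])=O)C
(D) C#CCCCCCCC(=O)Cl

D

[CX3](=O)[F,Cl,Br,I] describes a carbonyl carbon bonded to a halogen (an acyl halide).
(A) has a chloro substituent but the Cl is not on a carbonyl carbon.
(B) has a methyl-ester group (-C(=O)OCH3) but the carbonyl is bonded to -O-C, not to a halogen.
(C) has a carboxylic acid group (-C(=O)OH) but the carbonyl is bonded to -OH, not to a halogen.
(D) contains an acyl chloride (-C(=O)Cl), which satisfies every atom and bond constraint.
So the answer is (D).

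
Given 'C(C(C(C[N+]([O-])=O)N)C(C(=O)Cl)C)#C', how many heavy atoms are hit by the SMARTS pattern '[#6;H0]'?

2

Check the 14 heavy atoms by environment: 1× C (H3) → no; 4× C (H1) → no; 1× C (H2) → no; 2× C (H0) → match; 2× O (H0) → no; 1× Cl (H0) → no; 1× N (charge +1, H0) → no; 1× O (charge -1, H0) → no; 1× N (H2) → no.
That gives 2 matching atoms.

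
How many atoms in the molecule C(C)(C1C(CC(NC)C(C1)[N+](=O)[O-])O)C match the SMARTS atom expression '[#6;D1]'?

3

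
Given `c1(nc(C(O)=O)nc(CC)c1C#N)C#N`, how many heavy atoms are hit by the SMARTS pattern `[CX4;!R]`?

2

The query [CX4;!R] means: aliphatic carbon with four total connections, not in a ring.
Check the 15 heavy atoms by environment: 2× n (aromatic, X2, in 6-ring) → no; 4× c (aromatic, X3, in 6-ring) → no; 2× C (X4, acyclic) → match; 2× C (X2, acyclic) → no; 2× N (X1, acyclic) → no; 1× C (X3, acyclic) → no; 1× O (X1, acyclic) → no; 1× O (X2, acyclic) → no.
That gives 2 matching atoms.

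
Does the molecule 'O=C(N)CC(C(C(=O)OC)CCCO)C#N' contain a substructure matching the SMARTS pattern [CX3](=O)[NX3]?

The pattern [CX3](=O)[NX3] describes a carbonyl carbon bonded to a trivalent nitrogen — an amide.
The molecule carries a primary amide (-C(=O)NH2), whose atoms satisfy every constraint of the query, so the pattern matches.

Yes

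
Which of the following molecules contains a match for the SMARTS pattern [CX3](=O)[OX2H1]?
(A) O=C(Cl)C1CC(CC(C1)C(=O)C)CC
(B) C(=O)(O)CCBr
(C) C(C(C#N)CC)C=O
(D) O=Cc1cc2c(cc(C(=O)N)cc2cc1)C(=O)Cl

B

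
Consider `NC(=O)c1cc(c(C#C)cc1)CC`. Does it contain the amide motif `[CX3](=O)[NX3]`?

Yes

The pattern [CX3](=O)[NX3] describes a carbonyl carbon bonded to a trivalent nitrogen — an amide.
The molecule carries a primary amide (-C(=O)NH2), whose atoms satisfy every constraint of the query, so the pattern matches.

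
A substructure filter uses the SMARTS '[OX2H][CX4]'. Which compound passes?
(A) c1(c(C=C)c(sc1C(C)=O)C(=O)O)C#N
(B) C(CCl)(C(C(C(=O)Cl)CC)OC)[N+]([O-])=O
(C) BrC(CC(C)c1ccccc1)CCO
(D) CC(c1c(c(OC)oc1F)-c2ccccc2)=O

C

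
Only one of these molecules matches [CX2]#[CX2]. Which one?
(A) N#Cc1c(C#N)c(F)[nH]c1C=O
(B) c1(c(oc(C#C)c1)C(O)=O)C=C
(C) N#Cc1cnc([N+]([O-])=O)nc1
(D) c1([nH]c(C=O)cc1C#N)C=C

[CX2]#[CX2] describes a carbon-carbon triple bond (an alkyne).
(A) has a nitrile (-C#N) but the triple bond is C#N, not C#C.
(B) contains an ethynyl group (-C#CH), which satisfies every atom and bond constraint.
(C) has a nitrile (-C#N) but the triple bond is C#N, not C#C.
(D) has a vinyl group (-CH=CH2) but the C=C is a double bond; both carbons are CX3, not CX2.
So the answer is (B).

B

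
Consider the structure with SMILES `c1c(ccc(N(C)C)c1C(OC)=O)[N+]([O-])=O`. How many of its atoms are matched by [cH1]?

Check the 16 heavy atoms by environment: 3× c (aromatic, H1) → match; 3× c (aromatic, H0) → no; 1× N (H0) → no; 3× C (H3) → no; 1× C (H0) → no; 3× O (H0) → no; 1× N (charge +1, H0) → no; 1× O (charge -1, H0) → no.
That gives 3 matching atoms.

3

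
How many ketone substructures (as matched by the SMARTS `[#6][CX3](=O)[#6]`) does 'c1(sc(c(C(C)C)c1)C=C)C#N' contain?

[#6][CX3](=O)[#6] is the SMARTS for a ketone: a carbonyl carbon (no H) flanked by two carbons.
No fragment in the molecule satisfies every constraint, giving 0 matches.

0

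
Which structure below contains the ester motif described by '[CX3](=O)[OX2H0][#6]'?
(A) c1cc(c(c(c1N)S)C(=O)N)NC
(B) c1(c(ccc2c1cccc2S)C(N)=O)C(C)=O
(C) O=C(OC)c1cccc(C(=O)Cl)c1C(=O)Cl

[CX3](=O)[OX2H0][#6] describes a carbonyl carbon bonded to an oxygen that is itself bonded to carbon (no H on that O) (an ester).
(A) has a primary amide (-C(=O)NH2) but the carbonyl is bonded to N, not to an O-C linkage.
(B) has a primary amide (-C(=O)NH2) but the carbonyl is bonded to N, not to an O-C linkage.
(C) contains a methyl-ester group (-C(=O)OCH3), which satisfies every atom and bond constraint.
So the answer is (C).

C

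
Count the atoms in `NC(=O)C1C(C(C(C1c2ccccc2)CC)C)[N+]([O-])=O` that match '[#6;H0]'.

The query [#6;H0] means: any carbon with no attached hydrogen.
Check the 20 heavy atoms by environment: 5× C (H1) → no; 1× c (aromatic, H0) → match; 5× c (aromatic, H1) → no; 1× N (charge +1, H0) → no; 1× O (charge -1, H0) → no; 2× O (H0) → no; 2× C (H3) → no; 1× C (H2) → no; 1× C (H0) → match; 1× N (H2) → no.
Summing the matching environments: 1 + 1 = 2 matching atoms.

2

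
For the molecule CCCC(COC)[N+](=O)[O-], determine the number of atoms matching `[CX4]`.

6

The query [CX4] means: C with X4: aliphatic carbon with exactly 4 total connections (bonds + H).
Check the 10 heavy atoms by environment: 6× C (X4) → match; 1× O (X2) → no; 1× N (charge +1, X3) → no; 1× O (charge -1, X1) → no; 1× O (X1) → no.
That gives 6 matching atoms.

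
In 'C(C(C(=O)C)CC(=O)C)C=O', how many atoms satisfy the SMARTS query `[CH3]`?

The query [CH3] means: aliphatic carbon with exactly three hydrogens.
Check the 11 heavy atoms by environment: 2× C (H2) → no; 2× C (H1) → no; 2× C (H0) → no; 3× O (H0) → no; 2× C (H3) → match.
That gives 2 matching atoms.

2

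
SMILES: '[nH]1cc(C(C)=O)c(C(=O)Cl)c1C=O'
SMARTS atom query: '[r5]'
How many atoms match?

5

The query [r5] means: r5 matches atoms in a five-membered ring.
Check the 13 heavy atoms by environment: 1× n (aromatic, in 5-ring) → match; 4× c (aromatic, in 5-ring) → match; 4× C (acyclic) → no; 3× O (acyclic) → no; 1× Cl (acyclic) → no.
Summing the matching environments: 1 + 4 = 5 matching atoms.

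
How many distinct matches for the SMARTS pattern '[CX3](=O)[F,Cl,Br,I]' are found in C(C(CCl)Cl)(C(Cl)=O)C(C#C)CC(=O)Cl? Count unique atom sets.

2

[CX3](=O)[F,Cl,Br,I] is the SMARTS for an acyl halide: a carbonyl carbon bonded to a halogen.
The molecule carries 2 separate instances of an acyl chloride (-C(=O)Cl) meeting every constraint; each maps to a distinct set of atoms, giving 2 matches.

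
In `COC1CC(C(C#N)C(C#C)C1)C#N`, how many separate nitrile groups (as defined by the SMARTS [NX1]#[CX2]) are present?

2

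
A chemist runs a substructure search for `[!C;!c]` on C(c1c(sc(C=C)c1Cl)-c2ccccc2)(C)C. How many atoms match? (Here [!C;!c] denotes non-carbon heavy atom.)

2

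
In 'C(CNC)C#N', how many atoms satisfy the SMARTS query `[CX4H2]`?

2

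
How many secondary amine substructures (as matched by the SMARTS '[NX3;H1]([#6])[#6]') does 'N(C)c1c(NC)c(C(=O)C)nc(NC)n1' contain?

[NX3;H1]([#6])[#6] is the SMARTS for a secondary amine: a trivalent nitrogen with one H, bonded to two carbons.
The molecule carries 3 separate instances of an N-methylamino group (-NHCH3) meeting every constraint; each maps to a distinct set of atoms, giving 3 matches.

3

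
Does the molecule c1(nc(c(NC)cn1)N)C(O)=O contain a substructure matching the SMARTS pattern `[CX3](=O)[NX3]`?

No

The pattern [CX3](=O)[NX3] describes a carbonyl carbon bonded to a trivalent nitrogen — an amide.
The closest candidate here is a carboxylic acid group (-C(=O)OH), but the carbonyl is bonded to O, not to an NX3 nitrogen. No other fragment satisfies the full query, so there is no match.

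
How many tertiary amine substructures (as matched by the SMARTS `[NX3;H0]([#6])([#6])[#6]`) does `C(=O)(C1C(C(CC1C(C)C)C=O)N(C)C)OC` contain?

1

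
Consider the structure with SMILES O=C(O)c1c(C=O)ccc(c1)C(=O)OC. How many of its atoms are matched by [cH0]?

3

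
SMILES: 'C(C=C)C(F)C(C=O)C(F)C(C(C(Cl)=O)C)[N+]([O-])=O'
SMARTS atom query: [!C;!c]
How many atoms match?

8

The query [!C;!c] means: neither aliphatic nor aromatic carbon — same as [!#6].
Check the 19 heavy atoms by environment: 11× C → no; 2× F → match; 3× O → match; 1× N (charge +1) → match; 1× O (charge -1) → match; 1× Cl → match.
Summing the matching environments: 2 + 3 + 1 + 1 + 1 = 8 matching atoms.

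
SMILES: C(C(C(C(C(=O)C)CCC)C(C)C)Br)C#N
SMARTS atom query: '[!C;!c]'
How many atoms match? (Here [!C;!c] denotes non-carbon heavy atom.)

The query [!C;!c] means: neither aliphatic nor aromatic carbon — same as [!#6].
Check the 16 heavy atoms by environment: 13× C → no; 1× O → match; 1× Br → match; 1× N → match.
Summing the matching environments: 1 + 1 + 1 = 3 matching atoms.

3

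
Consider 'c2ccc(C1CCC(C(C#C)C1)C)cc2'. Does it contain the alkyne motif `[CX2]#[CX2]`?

Yes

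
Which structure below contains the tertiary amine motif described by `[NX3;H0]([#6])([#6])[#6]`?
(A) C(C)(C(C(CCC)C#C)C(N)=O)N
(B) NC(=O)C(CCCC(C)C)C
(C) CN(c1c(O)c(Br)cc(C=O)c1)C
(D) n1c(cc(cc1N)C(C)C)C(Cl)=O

C

[NX3;H0]([#6])([#6])[#6] describes a trivalent nitrogen with no H, bonded to three carbons (a tertiary amine).
(A) has a primary amide (-C(=O)NH2) but the amide nitrogen has H2 and only one carbon neighbour.
(B) has a primary amide (-C(=O)NH2) but the amide nitrogen has H2 and only one carbon neighbour.
(C) contains a dimethylamino group (-N(CH3)2), which satisfies every atom and bond constraint.
(D) has a primary amino group (-NH2) but the nitrogen has H2, not H0 with three carbons.
So the answer is (C).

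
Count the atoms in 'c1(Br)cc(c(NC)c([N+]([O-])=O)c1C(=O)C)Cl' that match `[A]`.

10

The query [A] means: A matches any aliphatic (non-aromatic) heavy atom.
Check the 16 heavy atoms by environment: 6× c (aromatic) → no; 1× Cl → match; 3× C → match; 2× O → match; 1× Br → match; 1× N → match; 1× N (charge +1) → match; 1× O (charge -1) → match.
Summing the matching environments: 1 + 3 + 2 + 1 + 1 + 1 + 1 = 10 matching atoms.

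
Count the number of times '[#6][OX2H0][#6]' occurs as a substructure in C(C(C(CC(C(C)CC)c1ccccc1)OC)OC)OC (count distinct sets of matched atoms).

[#6][OX2H0][#6] is the SMARTS for an ether: an aliphatic oxygen bridging two carbons with no H on the oxygen.
The molecule carries 3 separate instances of a methoxy ether (-OCH3) meeting every constraint; each maps to a distinct set of atoms, giving 3 matches.

3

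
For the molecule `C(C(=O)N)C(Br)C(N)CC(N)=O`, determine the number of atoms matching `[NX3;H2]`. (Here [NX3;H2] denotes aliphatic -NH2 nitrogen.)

3

Check the 12 heavy atoms by environment: 2× C (H2, X4) → no; 2× C (H1, X4) → no; 2× C (H0, X3) → no; 2× O (H0, X1) → no; 3× N (H2, X3) → match; 1× Br (H0, X1) → no.
That gives 3 matching atoms.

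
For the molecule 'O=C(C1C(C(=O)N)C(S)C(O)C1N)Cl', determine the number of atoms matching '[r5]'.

The query [r5] means: r5 matches atoms in a five-membered ring.
Check the 14 heavy atoms by environment: 5× C (in 5-ring) → match; 2× N (acyclic) → no; 2× C (acyclic) → no; 3× O (acyclic) → no; 1× S (acyclic) → no; 1× Cl (acyclic) → no.
That gives 5 matching atoms.

5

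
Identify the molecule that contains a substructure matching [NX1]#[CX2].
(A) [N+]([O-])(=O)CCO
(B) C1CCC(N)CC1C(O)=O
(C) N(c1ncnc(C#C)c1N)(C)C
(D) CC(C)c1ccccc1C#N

D

[NX1]#[CX2] describes a nitrogen triple-bonded to a two-connected carbon (a nitrile).
(A) has a nitro group (-[N+](=O)[O-]) but there is no C#N triple bond.
(B) has a primary amino group (-NH2) but the nitrogen is NX3 (three connections), not NX1 triple-bonded.
(C) has a primary amino group (-NH2) but the nitrogen is NX3 (three connections), not NX1 triple-bonded.
(D) contains a nitrile (-C#N), which satisfies every atom and bond constraint.
So the answer is (D).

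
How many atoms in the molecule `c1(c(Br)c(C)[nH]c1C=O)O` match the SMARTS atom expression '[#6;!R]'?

Check the 10 heavy atoms by environment: 1× n (aromatic, in 5-ring) → no; 4× c (aromatic, in 5-ring) → no; 2× C (acyclic) → match; 2× O (acyclic) → no; 1× Br (acyclic) → no.
That gives 2 matching atoms.

2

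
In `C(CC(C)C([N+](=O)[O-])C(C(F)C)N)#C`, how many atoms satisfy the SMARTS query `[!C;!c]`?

5

The query [!C;!c] means: neither aliphatic nor aromatic carbon — same as [!#6].
Check the 14 heavy atoms by environment: 9× C → no; 1× N → match; 1× N (charge +1) → match; 1× O (charge -1) → match; 1× O → match; 1× F → match.
Summing the matching environments: 1 + 1 + 1 + 1 + 1 = 5 matching atoms.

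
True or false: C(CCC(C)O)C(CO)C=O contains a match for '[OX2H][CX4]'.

The pattern [OX2H][CX4] describes a hydroxyl oxygen bound to an sp3 (X4) carbon — an aliphatic alcohol.
The molecule carries a hydroxyl group (-OH), whose atoms satisfy every constraint of the query, so the pattern matches.

True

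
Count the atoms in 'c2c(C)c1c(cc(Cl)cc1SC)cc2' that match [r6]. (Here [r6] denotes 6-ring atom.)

10

The query [r6] means: r6 matches atoms in a six-membered ring.
Check the 14 heavy atoms by environment: 10× c (aromatic, in 6-ring) → match; 1× Cl (acyclic) → no; 1× S (acyclic) → no; 2× C (acyclic) → no.
That gives 10 matching atoms.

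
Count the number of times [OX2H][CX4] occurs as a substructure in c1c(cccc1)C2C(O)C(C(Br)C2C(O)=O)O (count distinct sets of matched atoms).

[OX2H][CX4] is the SMARTS for an aliphatic alcohol: a hydroxyl oxygen bound to an sp3 (X4) carbon.
The molecule carries 2 separate instances of a hydroxyl group (-OH) meeting every constraint; each maps to a distinct set of atoms, giving 2 matches.

2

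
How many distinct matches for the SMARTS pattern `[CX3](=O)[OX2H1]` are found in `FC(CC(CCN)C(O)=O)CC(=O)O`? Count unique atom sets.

2

[CX3](=O)[OX2H1] is the SMARTS for a carboxylic acid: an sp2 carbon double-bonded to O and single-bonded to an -OH oxygen.
The molecule carries 2 separate instances of a carboxylic acid group (-C(=O)OH) meeting every constraint; each maps to a distinct set of atoms, giving 2 matches.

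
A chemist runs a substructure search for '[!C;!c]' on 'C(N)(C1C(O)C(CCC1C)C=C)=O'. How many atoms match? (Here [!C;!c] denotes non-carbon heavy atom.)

3

The query [!C;!c] means: neither aliphatic nor aromatic carbon — same as [!#6].
Check the 13 heavy atoms by environment: 10× C → no; 2× O → match; 1× N → match.
Summing the matching environments: 2 + 1 = 3 matching atoms.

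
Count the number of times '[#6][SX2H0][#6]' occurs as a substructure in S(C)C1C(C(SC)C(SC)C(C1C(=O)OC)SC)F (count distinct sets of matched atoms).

[#6][SX2H0][#6] is the SMARTS for a thioether: an aliphatic sulfur bridging two carbons with no H on the sulfur.
The molecule carries 4 separate instances of a methylthio ether (-SCH3) meeting every constraint; each maps to a distinct set of atoms, giving 4 matches.

4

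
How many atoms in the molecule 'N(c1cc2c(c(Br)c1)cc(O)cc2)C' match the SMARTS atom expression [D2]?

6

The query [D2] means: atom with exactly two heavy-atom neighbours.
Check the 14 heavy atoms by environment: 5× c (aromatic, D3) → no; 5× c (aromatic, D2) → match; 1× N (D2) → match; 1× C (D1) → no; 1× Br (D1) → no; 1× O (D1) → no.
Summing the matching environments: 5 + 1 = 6 matching atoms.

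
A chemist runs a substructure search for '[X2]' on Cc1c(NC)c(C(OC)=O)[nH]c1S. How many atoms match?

Check the 13 heavy atoms by environment: 1× n (aromatic, X3) → no; 4× c (aromatic, X3) → no; 3× C (X4) → no; 1× S (X2) → match; 1× C (X3) → no; 1× O (X1) → no; 1× O (X2) → match; 1× N (X3) → no.
Summing the matching environments: 1 + 1 = 2 matching atoms.

2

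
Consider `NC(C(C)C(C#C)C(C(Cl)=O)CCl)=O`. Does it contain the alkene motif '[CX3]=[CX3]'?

The pattern [CX3]=[CX3] describes a non-aromatic C=C double bond between two sp2 carbons — an alkene.
The closest candidate here is an ethynyl group (-C#CH), but the C-C bond is a triple bond, not a double bond. No other fragment satisfies the full query, so there is no match.

No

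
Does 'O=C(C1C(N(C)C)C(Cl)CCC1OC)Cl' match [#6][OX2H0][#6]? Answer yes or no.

The pattern [#6][OX2H0][#6] describes an aliphatic oxygen bridging two carbons with no H on the oxygen — an ether.
The molecule carries a methoxy ether (-OCH3), whose atoms satisfy every constraint of the query, so the pattern matches.

Yes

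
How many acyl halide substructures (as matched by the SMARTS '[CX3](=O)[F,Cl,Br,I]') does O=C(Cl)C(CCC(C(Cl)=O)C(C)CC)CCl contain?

2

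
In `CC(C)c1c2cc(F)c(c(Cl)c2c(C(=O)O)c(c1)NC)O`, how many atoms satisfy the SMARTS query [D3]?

10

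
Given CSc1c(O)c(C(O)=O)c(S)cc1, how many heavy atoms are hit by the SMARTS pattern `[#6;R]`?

The query [#6;R] means: carbon that is part of a ring.
Check the 13 heavy atoms by environment: 6× c (aromatic, in 6-ring) → match; 2× S (acyclic) → no; 2× C (acyclic) → no; 3× O (acyclic) → no.
That gives 6 matching atoms.

6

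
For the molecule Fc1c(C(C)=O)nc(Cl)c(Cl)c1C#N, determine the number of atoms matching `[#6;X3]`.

The query [#6;X3] means: any carbon (aromatic or not) with three total connections.
Check the 14 heavy atoms by environment: 1× n (aromatic, X2) → no; 5× c (aromatic, X3) → match; 2× Cl (X1) → no; 1× C (X3) → match; 1× O (X1) → no; 1× C (X4) → no; 1× F (X1) → no; 1× C (X2) → no; 1× N (X1) → no.
Summing the matching environments: 5 + 1 = 6 matching atoms.

6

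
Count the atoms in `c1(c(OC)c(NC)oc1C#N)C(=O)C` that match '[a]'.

5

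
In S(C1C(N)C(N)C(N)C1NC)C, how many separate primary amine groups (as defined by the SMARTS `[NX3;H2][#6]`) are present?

3

[NX3;H2][#6] is the SMARTS for a primary amine: a trivalent nitrogen with two H attached to carbon.
The molecule carries 3 separate instances of a primary amino group (-NH2) meeting every constraint; each maps to a distinct set of atoms, giving 3 matches.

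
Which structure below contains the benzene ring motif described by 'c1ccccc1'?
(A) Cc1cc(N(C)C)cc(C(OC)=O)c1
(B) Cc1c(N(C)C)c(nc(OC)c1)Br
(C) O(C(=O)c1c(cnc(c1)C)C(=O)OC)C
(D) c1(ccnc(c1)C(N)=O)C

c1ccccc1 describes six aromatic carbons in a ring (a benzene ring).
(A) contains the required atom environment, so the pattern matches.
(B) has a methyl group (-CH3) but no six-membered all-carbon aromatic ring is present.
(C) has a methyl group (-CH3) but no six-membered all-carbon aromatic ring is present.
(D) has a methyl group (-CH3) but no six-membered all-carbon aromatic ring is present.
So the answer is (A).

A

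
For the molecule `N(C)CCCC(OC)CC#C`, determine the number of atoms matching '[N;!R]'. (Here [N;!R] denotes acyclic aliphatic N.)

1

The query [N;!R] means: aliphatic nitrogen not in a ring.
Check the 11 heavy atoms by environment: 9× C (acyclic) → no; 1× O (acyclic) → no; 1× N (acyclic) → match.
That gives 1 matching atom.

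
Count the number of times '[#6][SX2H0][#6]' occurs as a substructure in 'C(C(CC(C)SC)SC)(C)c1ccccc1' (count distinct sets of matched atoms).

2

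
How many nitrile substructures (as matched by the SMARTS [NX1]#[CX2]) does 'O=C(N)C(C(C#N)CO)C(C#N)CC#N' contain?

[NX1]#[CX2] is the SMARTS for a nitrile: a nitrogen triple-bonded to a two-connected carbon.
The molecule carries 3 separate instances of a nitrile (-C#N) meeting every constraint; each maps to a distinct set of atoms, giving 3 matches.

3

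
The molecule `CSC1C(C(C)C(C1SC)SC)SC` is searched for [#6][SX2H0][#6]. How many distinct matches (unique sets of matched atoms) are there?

[#6][SX2H0][#6] is the SMARTS for a thioether: an aliphatic sulfur bridging two carbons with no H on the sulfur.
The molecule carries 4 separate instances of a methylthio ether (-SCH3) meeting every constraint; each maps to a distinct set of atoms, giving 4 matches.

4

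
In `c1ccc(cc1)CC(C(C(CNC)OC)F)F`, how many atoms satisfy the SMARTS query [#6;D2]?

7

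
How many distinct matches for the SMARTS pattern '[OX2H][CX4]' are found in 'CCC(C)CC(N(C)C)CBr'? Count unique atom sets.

[OX2H][CX4] is the SMARTS for an aliphatic alcohol: a hydroxyl oxygen bound to an sp3 (X4) carbon.
No fragment in the molecule satisfies every constraint, giving 0 matches.

0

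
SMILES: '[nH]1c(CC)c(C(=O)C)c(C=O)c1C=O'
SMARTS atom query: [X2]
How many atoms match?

The query [X2] means: any atom with exactly two total connections (bonds + H).
Check the 14 heavy atoms by environment: 1× n (aromatic, X3) → no; 4× c (aromatic, X3) → no; 3× C (X3) → no; 3× O (X1) → no; 3× C (X4) → no.
No environment satisfies the query, so 0 matching atoms.

0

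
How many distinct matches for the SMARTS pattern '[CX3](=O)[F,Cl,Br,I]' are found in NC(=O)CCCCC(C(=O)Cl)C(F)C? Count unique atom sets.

1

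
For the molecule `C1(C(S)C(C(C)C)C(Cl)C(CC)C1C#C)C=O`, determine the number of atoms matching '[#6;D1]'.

4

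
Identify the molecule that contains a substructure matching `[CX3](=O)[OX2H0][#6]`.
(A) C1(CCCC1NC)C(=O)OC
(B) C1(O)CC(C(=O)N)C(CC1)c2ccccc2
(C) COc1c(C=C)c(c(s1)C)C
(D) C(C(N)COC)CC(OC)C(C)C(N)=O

[CX3](=O)[OX2H0][#6] describes a carbonyl carbon bonded to an oxygen that is itself bonded to carbon (no H on that O) (an ester).
(A) contains a methyl-ester group (-C(=O)OCH3), which satisfies every atom and bond constraint.
(B) has a primary amide (-C(=O)NH2) but the carbonyl is bonded to N, not to an O-C linkage.
(C) has a methoxy ether (-OCH3) but the ether oxygen is not adjacent to a C=O carbon.
(D) has a methoxy ether (-OCH3) but the ether oxygen is not adjacent to a C=O carbon.
So the answer is (A).

A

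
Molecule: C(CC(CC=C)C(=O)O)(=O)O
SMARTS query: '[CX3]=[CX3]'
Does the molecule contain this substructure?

Yes

The pattern [CX3]=[CX3] describes a non-aromatic C=C double bond between two sp2 carbons — an alkene.
The molecule carries a vinyl group (-CH=CH2), whose atoms satisfy every constraint of the query, so the pattern matches.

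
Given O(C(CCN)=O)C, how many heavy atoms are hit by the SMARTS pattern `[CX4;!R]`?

3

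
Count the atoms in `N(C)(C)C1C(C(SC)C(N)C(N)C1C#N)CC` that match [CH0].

The query [CH0] means: aliphatic carbon with no attached hydrogen.
Check the 17 heavy atoms by environment: 6× C (H1) → no; 2× N (H0) → no; 4× C (H3) → no; 1× C (H2) → no; 1× S (H0) → no; 2× N (H2) → no; 1× C (H0) → match.
That gives 1 matching atom.

1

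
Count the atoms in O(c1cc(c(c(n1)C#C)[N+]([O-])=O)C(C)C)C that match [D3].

The query [D3] means: atom with exactly three heavy-atom neighbours.
Check the 16 heavy atoms by environment: 1× n (aromatic, D2) → no; 4× c (aromatic, D3) → match; 1× c (aromatic, D2) → no; 1× N (charge +1, D3) → match; 1× O (charge -1, D1) → no; 1× O (D1) → no; 1× C (D3) → match; 4× C (D1) → no; 1× C (D2) → no; 1× O (D2) → no.
Summing the matching environments: 4 + 1 + 1 = 6 matching atoms.

6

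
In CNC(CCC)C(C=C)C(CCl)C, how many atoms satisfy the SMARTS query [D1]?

The query [D1] means: atom with exactly one heavy-atom neighbour (degree 1).
Check the 13 heavy atoms by environment: 4× C (D1) → match; 4× C (D2) → no; 3× C (D3) → no; 1× Cl (D1) → match; 1× N (D2) → no.
Summing the matching environments: 4 + 1 = 5 matching atoms.

5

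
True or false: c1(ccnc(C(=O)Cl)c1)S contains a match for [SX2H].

True

The pattern [SX2H] describes an aliphatic sulfur with two connections, one being H — a thiol.
The molecule carries a thiol (-SH), whose atoms satisfy every constraint of the query, so the pattern matches.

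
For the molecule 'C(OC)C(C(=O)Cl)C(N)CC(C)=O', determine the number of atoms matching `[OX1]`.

2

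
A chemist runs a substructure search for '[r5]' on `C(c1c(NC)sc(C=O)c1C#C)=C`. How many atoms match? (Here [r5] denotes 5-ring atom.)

The query [r5] means: r5 matches atoms in a five-membered ring.
Check the 13 heavy atoms by environment: 1× s (aromatic, in 5-ring) → match; 4× c (aromatic, in 5-ring) → match; 6× C (acyclic) → no; 1× N (acyclic) → no; 1× O (acyclic) → no.
Summing the matching environments: 1 + 4 = 5 matching atoms.

5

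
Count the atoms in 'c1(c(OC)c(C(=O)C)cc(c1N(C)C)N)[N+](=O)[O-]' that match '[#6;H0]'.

Check the 18 heavy atoms by environment: 5× c (aromatic, H0) → match; 1× c (aromatic, H1) → no; 1× N (charge +1, H0) → no; 1× O (charge -1, H0) → no; 3× O (H0) → no; 4× C (H3) → no; 1× N (H2) → no; 1× C (H0) → match; 1× N (H0) → no.
Summing the matching environments: 5 + 1 = 6 matching atoms.

6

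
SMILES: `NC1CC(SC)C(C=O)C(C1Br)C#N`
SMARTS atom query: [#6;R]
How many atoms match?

6

The query [#6;R] means: carbon that is part of a ring.
Check the 14 heavy atoms by environment: 6× C (in 6-ring) → match; 3× C (acyclic) → no; 1× O (acyclic) → no; 1× S (acyclic) → no; 2× N (acyclic) → no; 1× Br (acyclic) → no.
That gives 6 matching atoms.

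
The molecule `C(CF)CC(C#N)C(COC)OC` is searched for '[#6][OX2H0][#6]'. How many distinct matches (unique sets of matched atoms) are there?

2

[#6][OX2H0][#6] is the SMARTS for an ether: an aliphatic oxygen bridging two carbons with no H on the oxygen.
The molecule carries 2 separate instances of a methoxy ether (-OCH3) meeting every constraint; each maps to a distinct set of atoms, giving 2 matches.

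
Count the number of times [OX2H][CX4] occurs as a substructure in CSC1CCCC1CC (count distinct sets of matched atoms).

0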